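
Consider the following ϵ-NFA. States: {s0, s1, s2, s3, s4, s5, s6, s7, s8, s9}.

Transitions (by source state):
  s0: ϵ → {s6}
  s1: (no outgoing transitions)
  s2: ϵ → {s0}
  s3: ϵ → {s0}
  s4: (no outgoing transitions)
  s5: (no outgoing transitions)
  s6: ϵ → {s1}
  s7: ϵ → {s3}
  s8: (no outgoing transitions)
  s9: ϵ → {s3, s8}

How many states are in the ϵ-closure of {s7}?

Start with {s7}.
From s7 via ϵ: add s3.
From s3 via ϵ: add s0.
From s0 via ϵ: add s6.
From s6 via ϵ: add s1.
ϵ-closure = {s0, s1, s3, s6, s7}, which has 5 states.

5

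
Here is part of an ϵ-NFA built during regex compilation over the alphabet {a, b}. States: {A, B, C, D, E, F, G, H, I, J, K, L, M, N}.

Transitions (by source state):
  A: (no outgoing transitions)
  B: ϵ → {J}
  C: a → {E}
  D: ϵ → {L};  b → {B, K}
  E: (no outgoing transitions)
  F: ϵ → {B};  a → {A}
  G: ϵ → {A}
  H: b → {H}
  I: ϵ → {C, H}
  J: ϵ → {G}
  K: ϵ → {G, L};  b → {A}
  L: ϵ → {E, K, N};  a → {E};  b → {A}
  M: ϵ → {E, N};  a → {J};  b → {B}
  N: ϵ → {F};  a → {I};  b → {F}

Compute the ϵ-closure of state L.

{A, B, E, F, G, J, K, L, N}

Start with {L}.
From L via ϵ: add E, K, N.
From K via ϵ: add G.
From N via ϵ: add F.
From F via ϵ: add B.
From G via ϵ: add A.
From B via ϵ: add J.
No new states can be added; the closed set is {A, B, E, F, G, J, K, L, N}.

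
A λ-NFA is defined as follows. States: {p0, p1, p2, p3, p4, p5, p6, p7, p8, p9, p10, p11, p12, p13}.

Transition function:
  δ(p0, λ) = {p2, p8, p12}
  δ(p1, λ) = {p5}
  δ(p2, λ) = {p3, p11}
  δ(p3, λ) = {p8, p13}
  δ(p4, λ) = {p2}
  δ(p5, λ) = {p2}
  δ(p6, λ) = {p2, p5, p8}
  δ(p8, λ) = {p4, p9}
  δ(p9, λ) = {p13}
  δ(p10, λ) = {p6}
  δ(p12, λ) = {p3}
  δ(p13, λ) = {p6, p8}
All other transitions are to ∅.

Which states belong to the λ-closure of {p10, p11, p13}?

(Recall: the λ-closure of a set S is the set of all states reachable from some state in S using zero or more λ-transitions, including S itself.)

Start with {p10, p11, p13}.
From p10 via λ: add p6.
From p13 via λ: add p8.
From p6 via λ: add p2, p5.
From p8 via λ: add p4, p9.
From p2 via λ: add p3.
No new states can be added; the closed set is {p2, p3, p4, p5, p6, p8, p9, p10, p11, p13}.

{p2, p3, p4, p5, p6, p8, p9, p10, p11, p13}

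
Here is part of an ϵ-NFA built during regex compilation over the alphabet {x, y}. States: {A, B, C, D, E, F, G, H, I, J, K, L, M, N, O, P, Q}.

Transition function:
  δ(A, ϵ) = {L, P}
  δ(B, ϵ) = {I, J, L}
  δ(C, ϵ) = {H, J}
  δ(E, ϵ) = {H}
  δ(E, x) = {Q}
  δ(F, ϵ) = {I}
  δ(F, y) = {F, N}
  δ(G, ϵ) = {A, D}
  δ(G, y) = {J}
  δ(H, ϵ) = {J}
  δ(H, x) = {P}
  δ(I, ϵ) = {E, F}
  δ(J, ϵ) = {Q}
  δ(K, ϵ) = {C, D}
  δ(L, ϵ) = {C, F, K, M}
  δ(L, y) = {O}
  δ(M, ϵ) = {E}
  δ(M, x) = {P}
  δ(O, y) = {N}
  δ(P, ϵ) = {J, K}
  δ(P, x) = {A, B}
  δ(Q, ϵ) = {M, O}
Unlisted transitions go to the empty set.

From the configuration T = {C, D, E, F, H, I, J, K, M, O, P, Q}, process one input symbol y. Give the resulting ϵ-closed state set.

F on y → {F, N}.
O on y → {N}.
No y-transition from C, D, E, H, I, J, K, M, P, Q.
Union after reading y: {F, N}.
Now take the ϵ-closure:
From F via ϵ: add I.
From I via ϵ: add E.
From E via ϵ: add H.
From H via ϵ: add J.
From J via ϵ: add Q.
From Q via ϵ: add M, O.
No new states can be added; the closed set is {E, F, H, I, J, M, N, O, Q}.

{E, F, H, I, J, M, N, O, Q}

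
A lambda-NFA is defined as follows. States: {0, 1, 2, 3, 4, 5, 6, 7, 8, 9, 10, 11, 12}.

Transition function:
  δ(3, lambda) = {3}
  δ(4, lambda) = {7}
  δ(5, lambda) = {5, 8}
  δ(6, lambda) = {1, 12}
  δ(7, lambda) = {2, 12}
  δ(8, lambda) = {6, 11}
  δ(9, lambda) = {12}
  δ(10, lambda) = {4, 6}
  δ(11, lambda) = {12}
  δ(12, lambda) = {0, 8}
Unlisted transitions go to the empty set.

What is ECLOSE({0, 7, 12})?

{0, 1, 2, 6, 7, 8, 11, 12}

Start with {0, 7, 12}.
From 7 via lambda: add 2.
From 12 via lambda: add 8.
From 8 via lambda: add 6, 11.
From 6 via lambda: add 1.
No new states can be added; the closed set is {0, 1, 2, 6, 7, 8, 11, 12}.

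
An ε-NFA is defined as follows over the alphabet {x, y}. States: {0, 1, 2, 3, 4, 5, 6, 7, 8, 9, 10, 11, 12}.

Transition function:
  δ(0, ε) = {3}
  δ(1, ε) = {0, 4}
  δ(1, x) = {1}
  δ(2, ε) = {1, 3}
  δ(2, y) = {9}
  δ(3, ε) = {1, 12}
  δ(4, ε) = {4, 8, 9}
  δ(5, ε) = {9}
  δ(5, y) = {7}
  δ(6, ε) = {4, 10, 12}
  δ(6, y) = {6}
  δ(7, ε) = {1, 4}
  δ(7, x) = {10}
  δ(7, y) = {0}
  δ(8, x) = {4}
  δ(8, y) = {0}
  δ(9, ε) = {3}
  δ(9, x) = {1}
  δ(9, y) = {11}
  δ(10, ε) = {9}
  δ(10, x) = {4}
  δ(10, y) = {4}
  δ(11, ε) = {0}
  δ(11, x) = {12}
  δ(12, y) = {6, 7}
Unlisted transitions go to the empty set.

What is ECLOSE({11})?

Start with {11}.
From 11 via ε: add 0.
From 0 via ε: add 3.
From 3 via ε: add 1, 12.
From 1 via ε: add 4.
From 4 via ε: add 8, 9.
No new states can be added; the closed set is {0, 1, 3, 4, 8, 9, 11, 12}.

{0, 1, 3, 4, 8, 9, 11, 12}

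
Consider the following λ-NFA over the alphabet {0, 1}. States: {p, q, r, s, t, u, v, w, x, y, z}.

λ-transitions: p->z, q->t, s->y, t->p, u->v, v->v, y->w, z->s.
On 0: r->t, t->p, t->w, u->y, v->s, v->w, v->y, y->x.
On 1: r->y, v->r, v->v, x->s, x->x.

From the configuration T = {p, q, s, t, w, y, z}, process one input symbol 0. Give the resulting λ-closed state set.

t on 0 → {p, w}.
y on 0 → {x}.
No 0-transition from p, q, s, w, z.
Union after reading 0: {p, w, x}.
Now take the λ-closure:
From p via λ: add z.
From z via λ: add s.
From s via λ: add y.
No new states can be added; the closed set is {p, s, w, x, y, z}.

{p, s, w, x, y, z}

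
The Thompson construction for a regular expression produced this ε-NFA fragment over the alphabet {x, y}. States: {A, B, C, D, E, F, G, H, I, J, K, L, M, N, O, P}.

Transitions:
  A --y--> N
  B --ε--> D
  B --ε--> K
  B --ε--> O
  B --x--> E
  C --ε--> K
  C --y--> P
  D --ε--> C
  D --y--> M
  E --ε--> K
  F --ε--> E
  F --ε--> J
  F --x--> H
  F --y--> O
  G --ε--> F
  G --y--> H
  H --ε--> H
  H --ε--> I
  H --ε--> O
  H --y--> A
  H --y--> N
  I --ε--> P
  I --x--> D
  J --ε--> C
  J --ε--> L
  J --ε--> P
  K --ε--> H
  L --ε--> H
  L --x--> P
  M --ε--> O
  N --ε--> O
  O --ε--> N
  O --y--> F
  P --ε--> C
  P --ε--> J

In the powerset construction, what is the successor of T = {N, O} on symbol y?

{C, E, F, H, I, J, K, L, N, O, P}

O on y → {F}.
No y-transition from N.
Union after reading y: {F}.
Now take the ε-closure:
From F via ε: add E, J.
From E via ε: add K.
From J via ε: add C, L, P.
From K via ε: add H.
From H via ε: add I, O.
From O via ε: add N.
No new states can be added; the closed set is {C, E, F, H, I, J, K, L, N, O, P}.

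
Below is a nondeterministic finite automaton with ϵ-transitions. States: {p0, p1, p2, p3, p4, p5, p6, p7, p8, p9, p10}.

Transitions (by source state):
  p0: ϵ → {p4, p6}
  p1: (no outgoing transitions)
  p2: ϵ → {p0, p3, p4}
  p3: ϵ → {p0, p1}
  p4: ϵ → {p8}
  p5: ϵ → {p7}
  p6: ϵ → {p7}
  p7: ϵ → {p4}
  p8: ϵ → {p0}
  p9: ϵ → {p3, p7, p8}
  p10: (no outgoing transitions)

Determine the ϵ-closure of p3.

{p0, p1, p3, p4, p6, p7, p8}

Start with {p3}.
From p3 via ϵ: add p0, p1.
From p0 via ϵ: add p4, p6.
From p4 via ϵ: add p8.
From p6 via ϵ: add p7.
No new states can be added; the closed set is {p0, p1, p3, p4, p6, p7, p8}.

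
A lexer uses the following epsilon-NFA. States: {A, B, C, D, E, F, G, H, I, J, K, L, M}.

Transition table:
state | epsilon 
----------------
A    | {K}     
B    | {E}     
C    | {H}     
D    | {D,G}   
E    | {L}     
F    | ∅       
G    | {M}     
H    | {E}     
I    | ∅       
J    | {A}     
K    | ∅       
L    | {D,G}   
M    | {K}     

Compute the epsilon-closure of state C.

Start with {C}.
From C via epsilon: add H.
From H via epsilon: add E.
From E via epsilon: add L.
From L via epsilon: add D, G.
From G via epsilon: add M.
From M via epsilon: add K.
No new states can be added; the closed set is {C, D, E, G, H, K, L, M}.

{C, D, E, G, H, K, L, M}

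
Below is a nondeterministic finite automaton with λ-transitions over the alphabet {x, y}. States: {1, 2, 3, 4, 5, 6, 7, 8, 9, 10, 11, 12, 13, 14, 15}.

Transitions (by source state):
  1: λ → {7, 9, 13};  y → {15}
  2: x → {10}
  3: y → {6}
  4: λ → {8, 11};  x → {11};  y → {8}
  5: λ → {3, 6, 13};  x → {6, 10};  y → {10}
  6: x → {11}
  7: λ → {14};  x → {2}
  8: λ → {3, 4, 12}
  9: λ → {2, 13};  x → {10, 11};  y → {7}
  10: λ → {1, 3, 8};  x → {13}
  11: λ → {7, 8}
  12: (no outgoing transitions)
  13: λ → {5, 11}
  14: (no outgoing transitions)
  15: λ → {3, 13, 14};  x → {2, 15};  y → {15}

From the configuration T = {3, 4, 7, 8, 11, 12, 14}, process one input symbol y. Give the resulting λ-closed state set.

3 on y → {6}.
4 on y → {8}.
No y-transition from 7, 8, 11, 12, 14.
Union after reading y: {6, 8}.
Now take the λ-closure:
From 8 via λ: add 3, 4, 12.
From 4 via λ: add 11.
From 11 via λ: add 7.
From 7 via λ: add 14.
No new states can be added; the closed set is {3, 4, 6, 7, 8, 11, 12, 14}.

{3, 4, 6, 7, 8, 11, 12, 14}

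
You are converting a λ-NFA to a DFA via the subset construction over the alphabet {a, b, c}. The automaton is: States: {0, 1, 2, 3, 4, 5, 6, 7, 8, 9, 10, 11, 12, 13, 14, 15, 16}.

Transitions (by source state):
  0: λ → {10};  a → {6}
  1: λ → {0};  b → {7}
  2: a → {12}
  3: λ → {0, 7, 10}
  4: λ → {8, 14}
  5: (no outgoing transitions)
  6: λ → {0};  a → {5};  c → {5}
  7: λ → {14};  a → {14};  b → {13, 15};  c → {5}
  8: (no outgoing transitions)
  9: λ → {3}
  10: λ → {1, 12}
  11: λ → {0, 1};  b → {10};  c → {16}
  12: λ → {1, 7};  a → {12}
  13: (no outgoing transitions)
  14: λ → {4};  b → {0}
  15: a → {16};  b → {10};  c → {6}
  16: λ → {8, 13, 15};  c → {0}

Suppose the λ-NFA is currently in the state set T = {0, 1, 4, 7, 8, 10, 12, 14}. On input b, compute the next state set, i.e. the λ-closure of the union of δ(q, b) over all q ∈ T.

{0, 1, 4, 7, 8, 10, 12, 13, 14, 15}

1 on b → {7}.
7 on b → {13, 15}.
14 on b → {0}.
No b-transition from 0, 4, 8, 10, 12.
Union after reading b: {0, 7, 13, 15}.
Now take the λ-closure:
From 0 via λ: add 10.
From 7 via λ: add 14.
From 10 via λ: add 1, 12.
From 14 via λ: add 4.
From 4 via λ: add 8.
No new states can be added; the closed set is {0, 1, 4, 7, 8, 10, 12, 13, 14, 15}.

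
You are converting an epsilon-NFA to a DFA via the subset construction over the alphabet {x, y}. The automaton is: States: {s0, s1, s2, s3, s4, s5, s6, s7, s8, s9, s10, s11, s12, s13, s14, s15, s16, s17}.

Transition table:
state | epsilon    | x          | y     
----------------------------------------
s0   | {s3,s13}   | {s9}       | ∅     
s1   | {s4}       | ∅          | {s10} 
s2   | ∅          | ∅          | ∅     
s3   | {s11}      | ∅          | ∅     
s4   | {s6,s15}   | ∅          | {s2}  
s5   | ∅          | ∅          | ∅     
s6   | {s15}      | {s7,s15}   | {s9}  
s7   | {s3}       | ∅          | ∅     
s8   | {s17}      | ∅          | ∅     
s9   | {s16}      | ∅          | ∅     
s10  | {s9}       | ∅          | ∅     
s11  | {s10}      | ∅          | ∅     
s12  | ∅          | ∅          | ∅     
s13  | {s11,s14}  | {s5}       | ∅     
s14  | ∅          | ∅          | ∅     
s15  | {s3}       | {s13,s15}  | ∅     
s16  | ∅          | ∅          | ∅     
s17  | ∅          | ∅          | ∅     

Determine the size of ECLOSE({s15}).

Start with {s15}.
From s15 via epsilon: add s3.
From s3 via epsilon: add s11.
From s11 via epsilon: add s10.
From s10 via epsilon: add s9.
From s9 via epsilon: add s16.
epsilon-closure = {s3, s9, s10, s11, s15, s16}, which has 6 states.

6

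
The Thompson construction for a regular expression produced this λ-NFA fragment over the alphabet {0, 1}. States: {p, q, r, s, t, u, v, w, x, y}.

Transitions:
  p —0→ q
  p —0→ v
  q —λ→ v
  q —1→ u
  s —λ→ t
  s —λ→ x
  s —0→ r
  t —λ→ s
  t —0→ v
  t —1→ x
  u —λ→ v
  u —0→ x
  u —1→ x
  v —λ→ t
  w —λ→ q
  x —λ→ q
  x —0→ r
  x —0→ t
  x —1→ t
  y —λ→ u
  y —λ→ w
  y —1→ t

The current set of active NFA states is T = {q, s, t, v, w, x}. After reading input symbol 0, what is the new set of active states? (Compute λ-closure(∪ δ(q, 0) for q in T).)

s on 0 → {r}.
t on 0 → {v}.
x on 0 → {r, t}.
No 0-transition from q, v, w.
Union after reading 0: {r, t, v}.
Now take the λ-closure:
From t via λ: add s.
From s via λ: add x.
From x via λ: add q.
No new states can be added; the closed set is {q, r, s, t, v, x}.

{q, r, s, t, v, x}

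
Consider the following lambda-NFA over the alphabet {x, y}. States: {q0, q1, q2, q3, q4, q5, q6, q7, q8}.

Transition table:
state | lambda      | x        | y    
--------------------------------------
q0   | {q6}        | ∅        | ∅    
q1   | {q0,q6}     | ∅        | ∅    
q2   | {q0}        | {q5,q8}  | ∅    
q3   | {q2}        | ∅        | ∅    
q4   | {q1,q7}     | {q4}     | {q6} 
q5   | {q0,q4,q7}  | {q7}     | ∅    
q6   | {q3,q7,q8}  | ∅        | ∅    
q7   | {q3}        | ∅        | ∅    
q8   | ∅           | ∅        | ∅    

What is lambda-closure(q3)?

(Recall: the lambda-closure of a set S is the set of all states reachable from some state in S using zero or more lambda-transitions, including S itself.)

{q0, q2, q3, q6, q7, q8}

Start with {q3}.
From q3 via lambda: add q2.
From q2 via lambda: add q0.
From q0 via lambda: add q6.
From q6 via lambda: add q7, q8.
No new states can be added; the closed set is {q0, q2, q3, q6, q7, q8}.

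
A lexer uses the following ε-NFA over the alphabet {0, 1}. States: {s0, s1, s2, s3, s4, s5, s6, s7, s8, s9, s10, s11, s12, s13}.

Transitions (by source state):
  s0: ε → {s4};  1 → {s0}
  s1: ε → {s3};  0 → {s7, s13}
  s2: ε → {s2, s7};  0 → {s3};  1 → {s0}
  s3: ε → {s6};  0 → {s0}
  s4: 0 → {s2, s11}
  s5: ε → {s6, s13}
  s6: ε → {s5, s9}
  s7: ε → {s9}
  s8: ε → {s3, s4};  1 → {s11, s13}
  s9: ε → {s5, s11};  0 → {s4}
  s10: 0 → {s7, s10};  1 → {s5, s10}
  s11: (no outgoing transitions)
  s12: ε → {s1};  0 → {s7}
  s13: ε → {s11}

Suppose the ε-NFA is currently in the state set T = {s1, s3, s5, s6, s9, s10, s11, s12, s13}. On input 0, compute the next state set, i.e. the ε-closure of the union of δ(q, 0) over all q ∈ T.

s1 on 0 → {s7, s13}.
s3 on 0 → {s0}.
s9 on 0 → {s4}.
s10 on 0 → {s7, s10}.
s12 on 0 → {s7}.
No 0-transition from s5, s6, s11, s13.
Union after reading 0: {s0, s4, s7, s10, s13}.
Now take the ε-closure:
From s7 via ε: add s9.
From s13 via ε: add s11.
From s9 via ε: add s5.
From s5 via ε: add s6.
No new states can be added; the closed set is {s0, s4, s5, s6, s7, s9, s10, s11, s13}.

{s0, s4, s5, s6, s7, s9, s10, s11, s13}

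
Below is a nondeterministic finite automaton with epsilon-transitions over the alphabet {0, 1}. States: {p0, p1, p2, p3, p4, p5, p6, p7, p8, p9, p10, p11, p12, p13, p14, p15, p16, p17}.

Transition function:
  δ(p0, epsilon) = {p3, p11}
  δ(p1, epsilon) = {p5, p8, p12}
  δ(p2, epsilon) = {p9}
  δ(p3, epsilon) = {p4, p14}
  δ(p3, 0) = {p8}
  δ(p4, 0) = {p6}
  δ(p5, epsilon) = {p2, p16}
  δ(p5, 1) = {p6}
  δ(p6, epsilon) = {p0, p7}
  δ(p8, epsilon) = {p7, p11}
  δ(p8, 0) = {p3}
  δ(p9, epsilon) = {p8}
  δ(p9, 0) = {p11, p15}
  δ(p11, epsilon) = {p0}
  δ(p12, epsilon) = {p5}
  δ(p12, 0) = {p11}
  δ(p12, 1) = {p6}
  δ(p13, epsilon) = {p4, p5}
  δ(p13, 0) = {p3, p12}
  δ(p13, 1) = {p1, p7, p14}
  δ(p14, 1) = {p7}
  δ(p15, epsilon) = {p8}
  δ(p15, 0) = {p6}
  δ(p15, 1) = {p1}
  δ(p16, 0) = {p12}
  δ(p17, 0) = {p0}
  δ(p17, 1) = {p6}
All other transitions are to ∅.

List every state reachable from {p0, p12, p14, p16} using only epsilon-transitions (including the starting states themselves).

Start with {p0, p12, p14, p16}.
From p0 via epsilon: add p3, p11.
From p12 via epsilon: add p5.
From p3 via epsilon: add p4.
From p5 via epsilon: add p2.
From p2 via epsilon: add p9.
From p9 via epsilon: add p8.
From p8 via epsilon: add p7.
No new states can be added; the closed set is {p0, p2, p3, p4, p5, p7, p8, p9, p11, p12, p14, p16}.

{p0, p2, p3, p4, p5, p7, p8, p9, p11, p12, p14, p16}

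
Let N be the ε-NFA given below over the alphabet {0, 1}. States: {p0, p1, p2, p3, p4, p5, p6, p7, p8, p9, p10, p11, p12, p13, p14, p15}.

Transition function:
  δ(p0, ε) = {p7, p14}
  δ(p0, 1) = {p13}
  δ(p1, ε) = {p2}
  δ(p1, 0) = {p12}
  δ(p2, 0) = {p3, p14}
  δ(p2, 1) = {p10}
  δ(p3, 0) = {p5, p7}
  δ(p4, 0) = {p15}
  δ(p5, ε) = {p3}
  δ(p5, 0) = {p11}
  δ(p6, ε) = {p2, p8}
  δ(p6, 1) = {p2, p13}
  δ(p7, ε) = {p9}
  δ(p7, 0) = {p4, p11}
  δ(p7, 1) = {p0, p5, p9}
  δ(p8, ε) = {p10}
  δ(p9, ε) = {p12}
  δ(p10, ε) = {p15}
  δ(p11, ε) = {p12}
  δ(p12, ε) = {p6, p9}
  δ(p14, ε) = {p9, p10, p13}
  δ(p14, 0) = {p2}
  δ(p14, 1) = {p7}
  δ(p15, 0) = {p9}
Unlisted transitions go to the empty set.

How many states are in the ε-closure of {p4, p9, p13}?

9

Start with {p4, p9, p13}.
From p9 via ε: add p12.
From p12 via ε: add p6.
From p6 via ε: add p2, p8.
From p8 via ε: add p10.
From p10 via ε: add p15.
ε-closure = {p2, p4, p6, p8, p9, p10, p12, p13, p15}, which has 9 states.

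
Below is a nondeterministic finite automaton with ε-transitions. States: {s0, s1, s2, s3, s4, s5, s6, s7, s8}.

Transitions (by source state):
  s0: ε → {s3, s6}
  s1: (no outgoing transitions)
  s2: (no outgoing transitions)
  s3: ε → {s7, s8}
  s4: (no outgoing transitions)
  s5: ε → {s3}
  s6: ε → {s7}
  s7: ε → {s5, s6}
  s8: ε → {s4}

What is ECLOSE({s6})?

{s3, s4, s5, s6, s7, s8}

Start with {s6}.
From s6 via ε: add s7.
From s7 via ε: add s5.
From s5 via ε: add s3.
From s3 via ε: add s8.
From s8 via ε: add s4.
No new states can be added; the closed set is {s3, s4, s5, s6, s7, s8}.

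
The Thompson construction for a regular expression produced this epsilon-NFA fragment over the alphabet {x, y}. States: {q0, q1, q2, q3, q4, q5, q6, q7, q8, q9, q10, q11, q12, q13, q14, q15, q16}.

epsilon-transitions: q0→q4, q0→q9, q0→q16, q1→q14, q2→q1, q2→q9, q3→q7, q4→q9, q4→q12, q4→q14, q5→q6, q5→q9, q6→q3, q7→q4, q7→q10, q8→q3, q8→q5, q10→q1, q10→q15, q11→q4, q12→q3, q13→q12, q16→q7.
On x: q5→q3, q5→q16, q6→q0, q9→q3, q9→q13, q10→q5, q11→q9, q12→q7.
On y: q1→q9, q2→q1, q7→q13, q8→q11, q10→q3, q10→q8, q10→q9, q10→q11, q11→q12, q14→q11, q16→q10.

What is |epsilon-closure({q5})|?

Start with {q5}.
From q5 via epsilon: add q6, q9.
From q6 via epsilon: add q3.
From q3 via epsilon: add q7.
From q7 via epsilon: add q4, q10.
From q4 via epsilon: add q12, q14.
From q10 via epsilon: add q1, q15.
epsilon-closure = {q1, q3, q4, q5, q6, q7, q9, q10, q12, q14, q15}, which has 11 states.

11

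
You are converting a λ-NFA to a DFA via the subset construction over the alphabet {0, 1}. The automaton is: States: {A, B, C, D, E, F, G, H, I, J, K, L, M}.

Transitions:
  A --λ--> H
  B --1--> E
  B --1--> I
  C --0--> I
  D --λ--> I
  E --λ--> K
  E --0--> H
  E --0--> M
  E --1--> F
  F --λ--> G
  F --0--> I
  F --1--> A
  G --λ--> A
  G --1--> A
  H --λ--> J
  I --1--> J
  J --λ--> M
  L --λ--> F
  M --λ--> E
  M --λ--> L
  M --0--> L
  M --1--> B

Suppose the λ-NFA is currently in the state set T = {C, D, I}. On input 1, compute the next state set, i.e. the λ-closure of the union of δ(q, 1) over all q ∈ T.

I on 1 → {J}.
No 1-transition from C, D.
Union after reading 1: {J}.
Now take the λ-closure:
From J via λ: add M.
From M via λ: add E, L.
From E via λ: add K.
From L via λ: add F.
From F via λ: add G.
From G via λ: add A.
From A via λ: add H.
No new states can be added; the closed set is {A, E, F, G, H, J, K, L, M}.

{A, E, F, G, H, J, K, L, M}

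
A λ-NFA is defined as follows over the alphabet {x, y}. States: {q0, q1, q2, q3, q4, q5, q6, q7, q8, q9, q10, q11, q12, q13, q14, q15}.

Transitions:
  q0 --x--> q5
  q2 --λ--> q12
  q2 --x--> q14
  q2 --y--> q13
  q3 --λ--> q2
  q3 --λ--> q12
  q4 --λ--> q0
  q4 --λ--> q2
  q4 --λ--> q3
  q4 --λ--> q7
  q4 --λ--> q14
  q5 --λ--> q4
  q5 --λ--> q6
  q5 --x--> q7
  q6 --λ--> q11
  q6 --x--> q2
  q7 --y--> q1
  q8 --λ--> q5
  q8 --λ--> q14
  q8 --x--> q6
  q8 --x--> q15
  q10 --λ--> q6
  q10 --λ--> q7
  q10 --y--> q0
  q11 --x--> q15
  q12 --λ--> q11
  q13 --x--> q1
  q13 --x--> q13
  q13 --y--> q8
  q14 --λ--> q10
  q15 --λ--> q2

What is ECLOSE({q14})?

{q6, q7, q10, q11, q14}

Start with {q14}.
From q14 via λ: add q10.
From q10 via λ: add q6, q7.
From q6 via λ: add q11.
No new states can be added; the closed set is {q6, q7, q10, q11, q14}.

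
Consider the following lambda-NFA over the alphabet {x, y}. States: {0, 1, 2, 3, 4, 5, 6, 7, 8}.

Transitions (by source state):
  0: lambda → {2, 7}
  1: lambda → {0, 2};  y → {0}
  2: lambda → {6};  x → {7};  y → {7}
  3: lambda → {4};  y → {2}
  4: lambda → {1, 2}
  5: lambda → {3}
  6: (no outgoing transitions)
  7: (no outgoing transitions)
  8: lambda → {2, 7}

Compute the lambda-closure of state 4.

{0, 1, 2, 4, 6, 7}

Start with {4}.
From 4 via lambda: add 1, 2.
From 1 via lambda: add 0.
From 2 via lambda: add 6.
From 0 via lambda: add 7.
No new states can be added; the closed set is {0, 1, 2, 4, 6, 7}.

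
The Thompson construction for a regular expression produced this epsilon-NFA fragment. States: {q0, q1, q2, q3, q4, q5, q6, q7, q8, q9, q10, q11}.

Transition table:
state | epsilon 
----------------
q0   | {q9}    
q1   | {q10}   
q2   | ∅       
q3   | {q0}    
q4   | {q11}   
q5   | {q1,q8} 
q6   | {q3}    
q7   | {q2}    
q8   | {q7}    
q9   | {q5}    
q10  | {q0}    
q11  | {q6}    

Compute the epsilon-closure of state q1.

Start with {q1}.
From q1 via epsilon: add q10.
From q10 via epsilon: add q0.
From q0 via epsilon: add q9.
From q9 via epsilon: add q5.
From q5 via epsilon: add q8.
From q8 via epsilon: add q7.
From q7 via epsilon: add q2.
No new states can be added; the closed set is {q0, q1, q2, q5, q7, q8, q9, q10}.

{q0, q1, q2, q5, q7, q8, q9, q10}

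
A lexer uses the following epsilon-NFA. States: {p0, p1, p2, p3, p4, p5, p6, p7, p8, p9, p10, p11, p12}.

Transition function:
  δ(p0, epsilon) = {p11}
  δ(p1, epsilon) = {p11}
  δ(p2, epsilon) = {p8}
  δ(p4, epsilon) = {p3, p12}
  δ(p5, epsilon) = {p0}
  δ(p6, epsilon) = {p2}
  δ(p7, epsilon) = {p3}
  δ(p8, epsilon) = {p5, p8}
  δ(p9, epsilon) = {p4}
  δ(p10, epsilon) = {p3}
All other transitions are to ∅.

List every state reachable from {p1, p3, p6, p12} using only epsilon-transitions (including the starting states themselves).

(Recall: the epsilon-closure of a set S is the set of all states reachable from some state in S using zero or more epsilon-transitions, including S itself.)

{p0, p1, p2, p3, p5, p6, p8, p11, p12}

Start with {p1, p3, p6, p12}.
From p1 via epsilon: add p11.
From p6 via epsilon: add p2.
From p2 via epsilon: add p8.
From p8 via epsilon: add p5.
From p5 via epsilon: add p0.
No new states can be added; the closed set is {p0, p1, p2, p3, p5, p6, p8, p11, p12}.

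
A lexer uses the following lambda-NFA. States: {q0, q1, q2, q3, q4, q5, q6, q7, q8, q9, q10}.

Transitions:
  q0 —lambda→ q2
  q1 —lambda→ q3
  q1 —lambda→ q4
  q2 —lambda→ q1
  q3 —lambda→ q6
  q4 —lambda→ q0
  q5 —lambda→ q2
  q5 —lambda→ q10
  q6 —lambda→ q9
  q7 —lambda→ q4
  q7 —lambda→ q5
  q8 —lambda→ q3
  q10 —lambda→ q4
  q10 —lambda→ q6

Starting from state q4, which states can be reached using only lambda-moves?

Start with {q4}.
From q4 via lambda: add q0.
From q0 via lambda: add q2.
From q2 via lambda: add q1.
From q1 via lambda: add q3.
From q3 via lambda: add q6.
From q6 via lambda: add q9.
No new states can be added; the closed set is {q0, q1, q2, q3, q4, q6, q9}.

{q0, q1, q2, q3, q4, q6, q9}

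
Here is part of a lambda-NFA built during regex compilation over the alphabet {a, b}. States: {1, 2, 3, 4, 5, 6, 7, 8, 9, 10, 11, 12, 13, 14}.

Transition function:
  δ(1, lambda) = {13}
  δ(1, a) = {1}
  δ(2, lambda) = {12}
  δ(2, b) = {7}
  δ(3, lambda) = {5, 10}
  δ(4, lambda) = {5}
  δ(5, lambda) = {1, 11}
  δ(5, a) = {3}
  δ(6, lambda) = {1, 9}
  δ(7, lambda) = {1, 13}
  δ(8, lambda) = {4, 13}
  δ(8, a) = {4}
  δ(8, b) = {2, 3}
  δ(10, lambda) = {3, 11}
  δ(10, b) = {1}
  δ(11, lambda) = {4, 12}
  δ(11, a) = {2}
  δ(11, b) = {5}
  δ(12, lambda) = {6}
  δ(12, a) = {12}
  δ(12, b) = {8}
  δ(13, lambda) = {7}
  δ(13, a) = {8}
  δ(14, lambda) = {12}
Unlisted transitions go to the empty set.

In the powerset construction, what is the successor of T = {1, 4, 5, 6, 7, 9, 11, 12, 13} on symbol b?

11 on b → {5}.
12 on b → {8}.
No b-transition from 1, 4, 5, 6, 7, 9, 13.
Union after reading b: {5, 8}.
Now take the lambda-closure:
From 5 via lambda: add 1, 11.
From 8 via lambda: add 4, 13.
From 11 via lambda: add 12.
From 13 via lambda: add 7.
From 12 via lambda: add 6.
From 6 via lambda: add 9.
No new states can be added; the closed set is {1, 4, 5, 6, 7, 8, 9, 11, 12, 13}.

{1, 4, 5, 6, 7, 8, 9, 11, 12, 13}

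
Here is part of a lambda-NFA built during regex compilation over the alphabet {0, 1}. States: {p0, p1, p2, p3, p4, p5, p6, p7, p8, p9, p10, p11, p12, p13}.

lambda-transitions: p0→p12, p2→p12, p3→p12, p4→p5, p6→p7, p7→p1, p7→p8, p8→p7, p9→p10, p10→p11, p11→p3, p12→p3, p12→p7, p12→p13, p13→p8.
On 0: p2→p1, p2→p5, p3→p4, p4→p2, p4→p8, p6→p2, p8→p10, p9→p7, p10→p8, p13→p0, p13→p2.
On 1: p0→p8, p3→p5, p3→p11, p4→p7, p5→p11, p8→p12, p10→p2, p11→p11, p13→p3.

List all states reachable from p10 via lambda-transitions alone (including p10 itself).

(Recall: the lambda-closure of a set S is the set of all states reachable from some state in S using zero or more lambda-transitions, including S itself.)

{p1, p3, p7, p8, p10, p11, p12, p13}

Start with {p10}.
From p10 via lambda: add p11.
From p11 via lambda: add p3.
From p3 via lambda: add p12.
From p12 via lambda: add p7, p13.
From p7 via lambda: add p1, p8.
No new states can be added; the closed set is {p1, p3, p7, p8, p10, p11, p12, p13}.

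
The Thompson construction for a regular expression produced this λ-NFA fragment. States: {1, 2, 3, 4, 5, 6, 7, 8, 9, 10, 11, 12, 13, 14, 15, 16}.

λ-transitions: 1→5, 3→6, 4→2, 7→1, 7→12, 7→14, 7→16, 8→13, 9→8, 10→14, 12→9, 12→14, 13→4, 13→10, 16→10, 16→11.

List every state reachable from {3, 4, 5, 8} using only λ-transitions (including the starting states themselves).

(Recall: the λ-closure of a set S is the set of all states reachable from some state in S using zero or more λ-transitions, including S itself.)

Start with {3, 4, 5, 8}.
From 3 via λ: add 6.
From 4 via λ: add 2.
From 8 via λ: add 13.
From 13 via λ: add 10.
From 10 via λ: add 14.
No new states can be added; the closed set is {2, 3, 4, 5, 6, 8, 10, 13, 14}.

{2, 3, 4, 5, 6, 8, 10, 13, 14}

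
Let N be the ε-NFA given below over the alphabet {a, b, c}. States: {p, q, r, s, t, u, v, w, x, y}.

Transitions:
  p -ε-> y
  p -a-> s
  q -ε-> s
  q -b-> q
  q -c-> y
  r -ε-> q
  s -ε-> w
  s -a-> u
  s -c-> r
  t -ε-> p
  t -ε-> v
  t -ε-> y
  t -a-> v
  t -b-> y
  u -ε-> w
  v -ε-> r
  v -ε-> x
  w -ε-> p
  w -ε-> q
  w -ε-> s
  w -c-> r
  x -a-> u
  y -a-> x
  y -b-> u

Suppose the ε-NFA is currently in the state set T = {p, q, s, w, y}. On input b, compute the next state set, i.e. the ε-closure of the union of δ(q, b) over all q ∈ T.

q on b → {q}.
y on b → {u}.
No b-transition from p, s, w.
Union after reading b: {q, u}.
Now take the ε-closure:
From q via ε: add s.
From u via ε: add w.
From w via ε: add p.
From p via ε: add y.
No new states can be added; the closed set is {p, q, s, u, w, y}.

{p, q, s, u, w, y}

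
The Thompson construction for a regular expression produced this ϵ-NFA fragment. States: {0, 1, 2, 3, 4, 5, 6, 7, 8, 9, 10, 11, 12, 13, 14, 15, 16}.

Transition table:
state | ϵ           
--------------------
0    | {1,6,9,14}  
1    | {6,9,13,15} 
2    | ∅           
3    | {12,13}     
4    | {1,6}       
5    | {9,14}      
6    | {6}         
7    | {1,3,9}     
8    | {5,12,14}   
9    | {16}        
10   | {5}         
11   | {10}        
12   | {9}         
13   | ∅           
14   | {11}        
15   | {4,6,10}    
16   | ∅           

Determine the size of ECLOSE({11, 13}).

Start with {11, 13}.
From 11 via ϵ: add 10.
From 10 via ϵ: add 5.
From 5 via ϵ: add 9, 14.
From 9 via ϵ: add 16.
ϵ-closure = {5, 9, 10, 11, 13, 14, 16}, which has 7 states.

7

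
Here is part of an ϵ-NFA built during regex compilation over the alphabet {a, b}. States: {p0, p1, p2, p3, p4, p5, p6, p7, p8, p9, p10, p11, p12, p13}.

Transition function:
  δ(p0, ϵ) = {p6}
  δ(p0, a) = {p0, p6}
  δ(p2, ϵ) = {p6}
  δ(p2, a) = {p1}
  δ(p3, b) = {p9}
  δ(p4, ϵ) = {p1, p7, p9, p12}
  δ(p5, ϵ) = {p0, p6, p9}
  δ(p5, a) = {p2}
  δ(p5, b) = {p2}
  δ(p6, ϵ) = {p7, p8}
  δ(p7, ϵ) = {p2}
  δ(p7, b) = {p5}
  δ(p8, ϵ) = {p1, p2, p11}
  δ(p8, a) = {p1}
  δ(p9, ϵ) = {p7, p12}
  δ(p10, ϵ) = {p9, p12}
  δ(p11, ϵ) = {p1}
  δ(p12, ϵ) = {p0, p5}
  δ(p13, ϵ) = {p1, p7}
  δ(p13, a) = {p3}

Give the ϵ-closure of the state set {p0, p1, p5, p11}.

{p0, p1, p2, p5, p6, p7, p8, p9, p11, p12}

Start with {p0, p1, p5, p11}.
From p0 via ϵ: add p6.
From p5 via ϵ: add p9.
From p6 via ϵ: add p7, p8.
From p9 via ϵ: add p12.
From p7 via ϵ: add p2.
No new states can be added; the closed set is {p0, p1, p2, p5, p6, p7, p8, p9, p11, p12}.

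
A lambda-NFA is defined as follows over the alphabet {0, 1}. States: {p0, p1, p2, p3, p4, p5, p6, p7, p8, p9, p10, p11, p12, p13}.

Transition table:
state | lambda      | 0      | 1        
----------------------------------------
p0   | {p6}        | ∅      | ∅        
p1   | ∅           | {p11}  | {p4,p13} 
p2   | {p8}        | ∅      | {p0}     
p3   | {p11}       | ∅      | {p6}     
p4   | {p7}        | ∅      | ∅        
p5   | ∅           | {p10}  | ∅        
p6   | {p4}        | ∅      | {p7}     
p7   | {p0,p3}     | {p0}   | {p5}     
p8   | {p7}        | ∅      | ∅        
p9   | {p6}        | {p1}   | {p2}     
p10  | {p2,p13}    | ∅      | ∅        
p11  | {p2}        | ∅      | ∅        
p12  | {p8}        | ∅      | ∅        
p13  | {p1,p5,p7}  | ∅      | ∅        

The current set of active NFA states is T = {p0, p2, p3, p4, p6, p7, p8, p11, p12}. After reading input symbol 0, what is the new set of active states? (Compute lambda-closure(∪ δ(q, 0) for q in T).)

p7 on 0 → {p0}.
No 0-transition from p0, p2, p3, p4, p6, p8, p11, p12.
Union after reading 0: {p0}.
Now take the lambda-closure:
From p0 via lambda: add p6.
From p6 via lambda: add p4.
From p4 via lambda: add p7.
From p7 via lambda: add p3.
From p3 via lambda: add p11.
From p11 via lambda: add p2.
From p2 via lambda: add p8.
No new states can be added; the closed set is {p0, p2, p3, p4, p6, p7, p8, p11}.

{p0, p2, p3, p4, p6, p7, p8, p11}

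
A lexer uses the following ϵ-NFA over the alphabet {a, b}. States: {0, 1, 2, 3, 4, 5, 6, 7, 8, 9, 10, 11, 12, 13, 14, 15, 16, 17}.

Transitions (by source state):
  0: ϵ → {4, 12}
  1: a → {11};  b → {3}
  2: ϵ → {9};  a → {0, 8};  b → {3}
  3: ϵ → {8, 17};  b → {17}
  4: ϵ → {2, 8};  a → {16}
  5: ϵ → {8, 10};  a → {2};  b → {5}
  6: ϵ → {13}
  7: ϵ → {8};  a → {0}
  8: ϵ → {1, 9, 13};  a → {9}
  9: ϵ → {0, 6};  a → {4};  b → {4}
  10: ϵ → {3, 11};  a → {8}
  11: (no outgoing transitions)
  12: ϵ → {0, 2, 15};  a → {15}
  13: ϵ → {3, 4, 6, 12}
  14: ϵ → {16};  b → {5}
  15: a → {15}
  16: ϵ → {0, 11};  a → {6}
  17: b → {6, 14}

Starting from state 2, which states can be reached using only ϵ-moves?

Start with {2}.
From 2 via ϵ: add 9.
From 9 via ϵ: add 0, 6.
From 0 via ϵ: add 4, 12.
From 6 via ϵ: add 13.
From 4 via ϵ: add 8.
From 12 via ϵ: add 15.
From 13 via ϵ: add 3.
From 3 via ϵ: add 17.
From 8 via ϵ: add 1.
No new states can be added; the closed set is {0, 1, 2, 3, 4, 6, 8, 9, 12, 13, 15, 17}.

{0, 1, 2, 3, 4, 6, 8, 9, 12, 13, 15, 17}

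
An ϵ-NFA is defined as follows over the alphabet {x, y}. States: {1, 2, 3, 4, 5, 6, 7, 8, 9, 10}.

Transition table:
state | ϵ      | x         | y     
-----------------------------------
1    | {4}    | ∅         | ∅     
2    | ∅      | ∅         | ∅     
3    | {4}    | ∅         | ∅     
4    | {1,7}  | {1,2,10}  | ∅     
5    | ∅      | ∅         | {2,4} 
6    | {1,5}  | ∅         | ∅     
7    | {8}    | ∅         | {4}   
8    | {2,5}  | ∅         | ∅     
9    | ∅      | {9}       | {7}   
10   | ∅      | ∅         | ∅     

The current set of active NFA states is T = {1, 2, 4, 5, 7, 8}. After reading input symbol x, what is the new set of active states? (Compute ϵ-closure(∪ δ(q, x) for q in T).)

4 on x → {1, 2, 10}.
No x-transition from 1, 2, 5, 7, 8.
Union after reading x: {1, 2, 10}.
Now take the ϵ-closure:
From 1 via ϵ: add 4.
From 4 via ϵ: add 7.
From 7 via ϵ: add 8.
From 8 via ϵ: add 5.
No new states can be added; the closed set is {1, 2, 4, 5, 7, 8, 10}.

{1, 2, 4, 5, 7, 8, 10}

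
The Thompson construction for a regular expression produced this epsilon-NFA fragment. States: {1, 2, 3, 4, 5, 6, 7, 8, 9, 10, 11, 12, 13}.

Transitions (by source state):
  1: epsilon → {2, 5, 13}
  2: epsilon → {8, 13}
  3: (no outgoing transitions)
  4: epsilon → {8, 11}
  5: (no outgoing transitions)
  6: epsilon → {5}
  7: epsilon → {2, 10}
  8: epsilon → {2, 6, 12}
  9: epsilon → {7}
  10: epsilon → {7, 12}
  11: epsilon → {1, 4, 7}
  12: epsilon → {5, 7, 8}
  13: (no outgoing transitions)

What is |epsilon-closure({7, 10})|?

Start with {7, 10}.
From 7 via epsilon: add 2.
From 10 via epsilon: add 12.
From 2 via epsilon: add 8, 13.
From 12 via epsilon: add 5.
From 8 via epsilon: add 6.
epsilon-closure = {2, 5, 6, 7, 8, 10, 12, 13}, which has 8 states.

8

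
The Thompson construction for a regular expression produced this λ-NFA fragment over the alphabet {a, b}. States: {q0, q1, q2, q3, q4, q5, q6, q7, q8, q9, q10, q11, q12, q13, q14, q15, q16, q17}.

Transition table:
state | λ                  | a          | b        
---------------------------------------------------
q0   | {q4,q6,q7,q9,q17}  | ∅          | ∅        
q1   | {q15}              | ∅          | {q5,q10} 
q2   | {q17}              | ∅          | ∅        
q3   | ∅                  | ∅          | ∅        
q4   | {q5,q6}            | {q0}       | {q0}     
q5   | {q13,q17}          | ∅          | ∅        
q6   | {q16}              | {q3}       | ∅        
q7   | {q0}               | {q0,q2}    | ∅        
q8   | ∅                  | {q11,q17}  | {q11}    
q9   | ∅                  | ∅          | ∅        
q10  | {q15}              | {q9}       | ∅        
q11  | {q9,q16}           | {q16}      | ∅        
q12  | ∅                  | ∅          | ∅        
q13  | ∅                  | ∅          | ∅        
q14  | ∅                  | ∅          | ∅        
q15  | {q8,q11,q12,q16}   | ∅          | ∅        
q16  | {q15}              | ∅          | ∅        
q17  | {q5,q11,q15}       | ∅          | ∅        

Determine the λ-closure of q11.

Start with {q11}.
From q11 via λ: add q9, q16.
From q16 via λ: add q15.
From q15 via λ: add q8, q12.
No new states can be added; the closed set is {q8, q9, q11, q12, q15, q16}.

{q8, q9, q11, q12, q15, q16}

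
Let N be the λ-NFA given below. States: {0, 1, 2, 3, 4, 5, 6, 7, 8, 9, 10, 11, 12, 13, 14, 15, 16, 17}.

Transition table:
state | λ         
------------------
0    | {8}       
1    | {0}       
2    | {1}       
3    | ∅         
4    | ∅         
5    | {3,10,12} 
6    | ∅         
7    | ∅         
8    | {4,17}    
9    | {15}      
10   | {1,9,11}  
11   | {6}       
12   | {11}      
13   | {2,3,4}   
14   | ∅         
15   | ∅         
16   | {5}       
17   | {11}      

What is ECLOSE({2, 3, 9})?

Start with {2, 3, 9}.
From 2 via λ: add 1.
From 9 via λ: add 15.
From 1 via λ: add 0.
From 0 via λ: add 8.
From 8 via λ: add 4, 17.
From 17 via λ: add 11.
From 11 via λ: add 6.
No new states can be added; the closed set is {0, 1, 2, 3, 4, 6, 8, 9, 11, 15, 17}.

{0, 1, 2, 3, 4, 6, 8, 9, 11, 15, 17}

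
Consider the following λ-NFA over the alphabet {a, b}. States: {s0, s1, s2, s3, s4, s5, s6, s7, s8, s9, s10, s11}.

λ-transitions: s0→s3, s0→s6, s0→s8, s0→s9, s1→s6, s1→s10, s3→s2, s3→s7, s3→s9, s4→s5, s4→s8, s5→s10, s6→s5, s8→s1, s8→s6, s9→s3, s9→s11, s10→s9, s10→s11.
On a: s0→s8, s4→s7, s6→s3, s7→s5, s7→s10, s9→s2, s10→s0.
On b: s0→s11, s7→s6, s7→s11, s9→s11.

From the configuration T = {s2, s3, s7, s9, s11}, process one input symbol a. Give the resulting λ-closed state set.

{s2, s3, s5, s7, s9, s10, s11}

s7 on a → {s5, s10}.
s9 on a → {s2}.
No a-transition from s2, s3, s11.
Union after reading a: {s2, s5, s10}.
Now take the λ-closure:
From s10 via λ: add s9, s11.
From s9 via λ: add s3.
From s3 via λ: add s7.
No new states can be added; the closed set is {s2, s3, s5, s7, s9, s10, s11}.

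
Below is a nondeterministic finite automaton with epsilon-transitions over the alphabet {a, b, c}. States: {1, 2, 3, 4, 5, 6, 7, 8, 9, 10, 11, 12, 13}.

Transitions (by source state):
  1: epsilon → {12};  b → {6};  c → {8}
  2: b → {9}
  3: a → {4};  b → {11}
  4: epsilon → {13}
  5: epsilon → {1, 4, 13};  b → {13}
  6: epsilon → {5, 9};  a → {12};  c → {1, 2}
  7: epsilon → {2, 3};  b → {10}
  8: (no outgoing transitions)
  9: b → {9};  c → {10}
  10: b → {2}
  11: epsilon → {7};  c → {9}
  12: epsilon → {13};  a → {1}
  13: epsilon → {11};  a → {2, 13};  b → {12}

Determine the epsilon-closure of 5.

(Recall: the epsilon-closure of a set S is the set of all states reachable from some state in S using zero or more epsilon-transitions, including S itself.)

{1, 2, 3, 4, 5, 7, 11, 12, 13}

Start with {5}.
From 5 via epsilon: add 1, 4, 13.
From 1 via epsilon: add 12.
From 13 via epsilon: add 11.
From 11 via epsilon: add 7.
From 7 via epsilon: add 2, 3.
No new states can be added; the closed set is {1, 2, 3, 4, 5, 7, 11, 12, 13}.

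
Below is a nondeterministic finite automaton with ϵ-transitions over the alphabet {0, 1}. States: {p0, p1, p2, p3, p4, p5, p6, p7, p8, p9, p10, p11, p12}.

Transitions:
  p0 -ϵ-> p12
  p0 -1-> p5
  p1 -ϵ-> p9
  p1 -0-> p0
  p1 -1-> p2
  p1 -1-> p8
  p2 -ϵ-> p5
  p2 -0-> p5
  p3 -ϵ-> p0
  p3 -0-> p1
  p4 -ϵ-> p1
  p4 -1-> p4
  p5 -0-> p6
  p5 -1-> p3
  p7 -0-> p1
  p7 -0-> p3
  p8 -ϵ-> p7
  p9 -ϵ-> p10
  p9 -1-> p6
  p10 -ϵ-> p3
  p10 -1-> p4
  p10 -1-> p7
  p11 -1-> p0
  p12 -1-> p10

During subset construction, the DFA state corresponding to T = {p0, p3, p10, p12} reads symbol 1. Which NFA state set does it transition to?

p0 on 1 → {p5}.
p10 on 1 → {p4, p7}.
p12 on 1 → {p10}.
No 1-transition from p3.
Union after reading 1: {p4, p5, p7, p10}.
Now take the ϵ-closure:
From p4 via ϵ: add p1.
From p10 via ϵ: add p3.
From p1 via ϵ: add p9.
From p3 via ϵ: add p0.
From p0 via ϵ: add p12.
No new states can be added; the closed set is {p0, p1, p3, p4, p5, p7, p9, p10, p12}.

{p0, p1, p3, p4, p5, p7, p9, p10, p12}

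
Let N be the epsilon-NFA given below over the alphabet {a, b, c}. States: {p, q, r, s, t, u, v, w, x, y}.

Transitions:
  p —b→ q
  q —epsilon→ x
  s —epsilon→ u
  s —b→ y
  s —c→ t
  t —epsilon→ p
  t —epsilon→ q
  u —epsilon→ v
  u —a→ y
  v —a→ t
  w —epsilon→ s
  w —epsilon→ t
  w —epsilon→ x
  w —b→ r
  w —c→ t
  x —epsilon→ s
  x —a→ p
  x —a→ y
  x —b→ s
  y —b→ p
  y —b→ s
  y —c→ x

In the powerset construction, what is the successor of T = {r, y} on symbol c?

{s, u, v, x}

y on c → {x}.
No c-transition from r.
Union after reading c: {x}.
Now take the epsilon-closure:
From x via epsilon: add s.
From s via epsilon: add u.
From u via epsilon: add v.
No new states can be added; the closed set is {s, u, v, x}.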